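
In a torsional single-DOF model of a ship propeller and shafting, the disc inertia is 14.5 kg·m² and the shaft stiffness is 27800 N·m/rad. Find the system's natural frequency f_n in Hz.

6.97 Hz

ω_n = √(k_t/J) = √(27800/14.5) = √1917 = 43.79 rad/s.
f_n = ω_n/(2π) = 43.79/6.283 = 6.969 Hz.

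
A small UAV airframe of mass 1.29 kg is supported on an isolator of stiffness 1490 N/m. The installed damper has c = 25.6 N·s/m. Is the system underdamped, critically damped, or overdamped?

underdamped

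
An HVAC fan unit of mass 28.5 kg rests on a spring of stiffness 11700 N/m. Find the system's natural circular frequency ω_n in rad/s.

ω_n = √(k/m) = √(11700/28.5) = √410.5 = 20.26 rad/s.

20.3 rad/s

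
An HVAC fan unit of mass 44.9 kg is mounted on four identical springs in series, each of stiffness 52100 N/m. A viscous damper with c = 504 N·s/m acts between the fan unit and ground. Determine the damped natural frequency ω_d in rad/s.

16.1 rad/s

Series springs: 1/k_eq = 4/52100, so k_eq = 52100/4 = 13020 N/m.
ω_n = √(k_eq/m) = √(13020/44.9) = 17.03 rad/s.
Critical damping c_c = 2√(k_eq·m) = 2√(13020 × 44.9) = 1529 N·s/m, so ζ = c/c_c = 504/1529 = 0.3295.
ω_d = ω_n√(1 − ζ²) = 17.03 × √(1 − 0.109) = 16.08 rad/s.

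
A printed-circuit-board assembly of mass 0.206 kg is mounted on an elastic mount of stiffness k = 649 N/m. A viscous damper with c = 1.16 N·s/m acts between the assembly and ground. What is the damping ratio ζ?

ω_n = √(k/m) = √(649.0/0.206) = 56.13 rad/s.
Critical damping c_c = 2√(k·m) = 2√(649.0 × 0.206) = 23.13 N·s/m, so ζ = c/c_c = 1.16/23.13 = 0.05016.

0.0502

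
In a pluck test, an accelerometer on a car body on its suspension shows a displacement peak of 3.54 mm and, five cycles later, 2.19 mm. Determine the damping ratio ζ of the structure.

0.0153

Logarithmic decrement δ = (1/n)·ln(x₀/x_n) = (1/5)·ln(3.54/2.19) = (1/5)·ln(1.616) = 0.09605.
ζ = δ/√(4π² + δ²) = 0.09605/√(39.48 + 0.00922) = 0.09605/6.284 = 0.01528.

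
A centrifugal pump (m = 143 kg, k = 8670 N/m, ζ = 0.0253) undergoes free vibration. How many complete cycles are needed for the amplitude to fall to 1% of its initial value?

Logarithmic decrement δ = 2πζ/√(1 − ζ²) = 2π × 0.02530/√(1 − 0.000640) = 0.1590.
x_n/x₀ = e^(−nδ) ≤ 0.01; take ln: n ≥ ln(1/0.01)/δ = 4.605/0.1590 = 28.96.
So 29 complete cycles are required.

29 cycles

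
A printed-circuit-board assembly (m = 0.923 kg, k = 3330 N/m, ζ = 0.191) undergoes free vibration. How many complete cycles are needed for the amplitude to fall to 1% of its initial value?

Logarithmic decrement δ = 2πζ/√(1 − ζ²) = 2π × 0.1910/√(1 − 0.0365) = 1.223.
x_n/x₀ = e^(−nδ) ≤ 0.01; take ln: n ≥ ln(1/0.01)/δ = 4.605/1.223 = 3.767.
So 4 complete cycles are required.

4 cycles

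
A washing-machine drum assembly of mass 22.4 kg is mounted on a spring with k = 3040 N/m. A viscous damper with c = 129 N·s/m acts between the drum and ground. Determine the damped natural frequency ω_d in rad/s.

11.3 rad/s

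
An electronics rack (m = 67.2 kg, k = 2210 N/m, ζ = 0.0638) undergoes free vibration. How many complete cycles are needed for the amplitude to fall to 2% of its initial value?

10 cycles

Logarithmic decrement δ = 2πζ/√(1 − ζ²) = 2π × 0.06380/√(1 − 0.00407) = 0.4017.
x_n/x₀ = e^(−nδ) ≤ 0.02; take ln: n ≥ ln(1/0.02)/δ = 3.912/0.4017 = 9.739.
So 10 complete cycles are required.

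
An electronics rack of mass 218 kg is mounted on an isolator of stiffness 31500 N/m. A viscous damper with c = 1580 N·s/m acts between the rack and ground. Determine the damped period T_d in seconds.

ω_n = √(k/m) = √(31500/218) = 12.02 rad/s.
Critical damping c_c = 2√(k·m) = 2√(31500 × 218) = 5241 N·s/m, so ζ = c/c_c = 1580/5241 = 0.3015.
ω_d = ω_n√(1 − ζ²) = 12.02 × √(1 − 0.0909) = 11.46 rad/s.
T_d = 2π/ω_d = 0.5482 s.

0.548 s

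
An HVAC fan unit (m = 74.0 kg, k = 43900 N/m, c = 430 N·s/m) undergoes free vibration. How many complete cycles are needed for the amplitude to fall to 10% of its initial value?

ζ = c/(2√(km)) = 430/(2√(43900 × 74.0)) = 430/3605 = 0.1193.
Logarithmic decrement δ = 2πζ/√(1 − ζ²) = 2π × 0.1193/√(1 − 0.0142) = 0.7549.
x_n/x₀ = e^(−nδ) ≤ 0.1; take ln: n ≥ ln(1/0.1)/δ = 2.303/0.7549 = 3.050.
So 4 complete cycles are required.

4 cycles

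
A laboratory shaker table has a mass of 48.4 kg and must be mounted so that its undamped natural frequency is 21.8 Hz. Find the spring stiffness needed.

ω_n = 2πf_n = 2π × 21.8 = 137.0 rad/s.
k = m·ω_n² = 48.4 × 137.0² = 48.4 × 18760 = 908100 N/m.

908000 N/m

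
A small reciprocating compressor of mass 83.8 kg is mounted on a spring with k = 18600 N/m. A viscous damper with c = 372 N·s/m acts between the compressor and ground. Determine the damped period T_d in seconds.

0.427 s

ω_n = √(k/m) = √(18600/83.8) = 14.90 rad/s.
Critical damping c_c = 2√(k·m) = 2√(18600 × 83.8) = 2497 N·s/m, so ζ = c/c_c = 372/2497 = 0.1490.
ω_d = ω_n√(1 − ζ²) = 14.90 × √(1 − 0.0222) = 14.73 rad/s.
T_d = 2π/ω_d = 0.4265 s.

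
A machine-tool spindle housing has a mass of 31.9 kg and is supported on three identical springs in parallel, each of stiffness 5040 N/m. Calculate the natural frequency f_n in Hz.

Parallel springs add: k_eq = 3 × 5040 = 15120 N/m.
ω_n = √(k_eq/m) = √(15120/31.9) = √474.0 = 21.77 rad/s.
f_n = ω_n/(2π) = 21.77/6.283 = 3.465 Hz.

3.46 Hz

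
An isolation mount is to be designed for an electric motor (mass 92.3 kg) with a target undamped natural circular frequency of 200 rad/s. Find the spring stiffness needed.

3690000 N/m

k = m·ω_n² = 92.3 × 200.0² = 92.3 × 40000 = 3692000 N/m.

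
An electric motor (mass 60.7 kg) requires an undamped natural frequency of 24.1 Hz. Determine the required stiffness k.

ω_n = 2πf_n = 2π × 24.1 = 151.4 rad/s.
k = m·ω_n² = 60.7 × 151.4² = 60.7 × 22930 = 1392000 N/m.

1390000 N/m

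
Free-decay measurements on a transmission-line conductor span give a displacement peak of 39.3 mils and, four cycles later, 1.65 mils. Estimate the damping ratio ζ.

0.125

Logarithmic decrement δ = (1/n)·ln(x₀/x_n) = (1/4)·ln(39.3/1.65) = (1/4)·ln(23.82) = 0.7926.
ζ = δ/√(4π² + δ²) = 0.7926/√(39.48 + 0.628) = 0.7926/6.333 = 0.1252.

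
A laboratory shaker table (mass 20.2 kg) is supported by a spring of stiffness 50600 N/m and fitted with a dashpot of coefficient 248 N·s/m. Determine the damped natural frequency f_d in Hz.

7.91 Hz

ω_n = √(k/m) = √(50600/20.2) = 50.05 rad/s.
Critical damping c_c = 2√(k·m) = 2√(50600 × 20.2) = 2022 N·s/m, so ζ = c/c_c = 248/2022 = 0.1227.
ω_d = ω_n√(1 − ζ²) = 50.05 × √(1 − 0.0150) = 49.67 rad/s.
f_d = ω_d/(2π) = 7.905 Hz.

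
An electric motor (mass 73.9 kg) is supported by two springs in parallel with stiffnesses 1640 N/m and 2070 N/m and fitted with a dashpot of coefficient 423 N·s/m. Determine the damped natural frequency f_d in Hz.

Parallel springs add: k_eq = 1640 + 2070 = 3710 N/m.
ω_n = √(k_eq/m) = √(3710/73.9) = 7.085 rad/s.
Critical damping c_c = 2√(k_eq·m) = 2√(3710 × 73.9) = 1047 N·s/m, so ζ = c/c_c = 423/1047 = 0.4039.
ω_d = ω_n√(1 − ζ²) = 7.085 × √(1 − 0.163) = 6.482 rad/s.
f_d = ω_d/(2π) = 1.032 Hz.

1.03 Hz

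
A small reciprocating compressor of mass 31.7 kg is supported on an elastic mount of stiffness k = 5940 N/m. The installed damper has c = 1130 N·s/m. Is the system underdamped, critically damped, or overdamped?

overdamped

c_c = 2√(k·m) = 867.9 N·s/m; ζ = c/c_c = 1130/867.9 = 1.30.
Since ζ > 1 the system is overdamped.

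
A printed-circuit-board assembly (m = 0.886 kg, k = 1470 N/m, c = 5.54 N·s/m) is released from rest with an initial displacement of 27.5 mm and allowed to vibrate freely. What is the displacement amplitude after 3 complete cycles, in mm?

ζ = c/(2√(km)) = 5.54/(2√(1470 × 0.886)) = 5.54/72.18 = 0.07675.
Logarithmic decrement δ = 2πζ/√(1 − ζ²) = 2π × 0.07675/√(1 − 0.00589) = 0.4837.
After n cycles, x_n/x₀ = e^(−nδ), so x_3 = 27.5 × e^(−3 × 0.4837) = 27.5 × 0.2343 = 6.444 mm.

6.44 mm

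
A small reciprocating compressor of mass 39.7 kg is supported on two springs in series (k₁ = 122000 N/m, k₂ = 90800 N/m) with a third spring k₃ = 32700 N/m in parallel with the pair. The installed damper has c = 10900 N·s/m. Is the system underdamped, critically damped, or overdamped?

overdamped

Series pair: k_s = k₁k₂/(k₁+k₂) = (122000)(90800)/(122000 + 90800) = 52060 N/m. In parallel with k₃: k_eq = 52060 + 32700 = 84760 N/m.
c_c = 2√(k_eq·m) = 3669 N·s/m; ζ = c/c_c = 10900/3669 = 2.97.
Since ζ > 1 the system is overdamped.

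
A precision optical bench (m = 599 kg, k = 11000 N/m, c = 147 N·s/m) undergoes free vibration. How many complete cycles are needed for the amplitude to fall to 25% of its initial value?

8 cycles

ζ = c/(2√(km)) = 147/(2√(11000 × 599)) = 147/5134 = 0.02863.
Logarithmic decrement δ = 2πζ/√(1 − ζ²) = 2π × 0.02863/√(1 − 0.000820) = 0.1800.
x_n/x₀ = e^(−nδ) ≤ 0.25; take ln: n ≥ ln(1/0.25)/δ = 1.386/0.1800 = 7.702.
So 8 complete cycles are required.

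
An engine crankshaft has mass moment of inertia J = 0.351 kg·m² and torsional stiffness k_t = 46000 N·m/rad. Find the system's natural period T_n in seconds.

ω_n = √(k_t/J) = √(46000/0.351) = √131100 = 362.0 rad/s.
T_n = 2π/ω_n = 6.283/362.0 = 0.01736 s.

0.0174 s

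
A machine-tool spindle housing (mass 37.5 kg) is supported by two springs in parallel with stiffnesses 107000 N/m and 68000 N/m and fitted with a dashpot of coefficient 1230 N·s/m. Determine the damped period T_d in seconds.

Parallel springs add: k_eq = 107000 + 68000 = 175000 N/m.
ω_n = √(k_eq/m) = √(175000/37.5) = 68.31 rad/s.
Critical damping c_c = 2√(k_eq·m) = 2√(175000 × 37.5) = 5123 N·s/m, so ζ = c/c_c = 1230/5123 = 0.2401.
ω_d = ω_n√(1 − ζ²) = 68.31 × √(1 − 0.0576) = 66.32 rad/s.
T_d = 2π/ω_d = 0.09475 s.

0.0947 s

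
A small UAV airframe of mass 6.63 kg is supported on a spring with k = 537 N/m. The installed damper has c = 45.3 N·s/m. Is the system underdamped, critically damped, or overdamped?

underdamped

c_c = 2√(k·m) = 119.3 N·s/m; ζ = c/c_c = 45.3/119.3 = 0.380.
Since ζ < 1 the system is underdamped.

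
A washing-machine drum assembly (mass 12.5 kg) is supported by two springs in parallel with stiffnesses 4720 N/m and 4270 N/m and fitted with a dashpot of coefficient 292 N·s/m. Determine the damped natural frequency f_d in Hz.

Parallel springs add: k_eq = 4720 + 4270 = 8990 N/m.
ω_n = √(k_eq/m) = √(8990/12.5) = 26.82 rad/s.
Critical damping c_c = 2√(k_eq·m) = 2√(8990 × 12.5) = 670.4 N·s/m, so ζ = c/c_c = 292/670.4 = 0.4355.
ω_d = ω_n√(1 − ζ²) = 26.82 × √(1 − 0.190) = 24.14 rad/s.
f_d = ω_d/(2π) = 3.842 Hz.

3.84 Hz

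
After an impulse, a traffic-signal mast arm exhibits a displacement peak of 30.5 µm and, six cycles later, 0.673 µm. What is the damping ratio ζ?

0.101

Logarithmic decrement δ = (1/n)·ln(x₀/x_n) = (1/6)·ln(30.5/0.673) = (1/6)·ln(45.32) = 0.6356.
ζ = δ/√(4π² + δ²) = 0.6356/√(39.48 + 0.404) = 0.6356/6.315 = 0.1006.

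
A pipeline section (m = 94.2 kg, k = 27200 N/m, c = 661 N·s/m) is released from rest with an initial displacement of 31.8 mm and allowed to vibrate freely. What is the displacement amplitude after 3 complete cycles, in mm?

ζ = c/(2√(km)) = 661/(2√(27200 × 94.2)) = 661/3201 = 0.2065.
Logarithmic decrement δ = 2πζ/√(1 − ζ²) = 2π × 0.2065/√(1 − 0.0426) = 1.326.
After n cycles, x_n/x₀ = e^(−nδ), so x_3 = 31.8 × e^(−3 × 1.326) = 31.8 × 0.01873 = 0.5956 mm.

0.596 mm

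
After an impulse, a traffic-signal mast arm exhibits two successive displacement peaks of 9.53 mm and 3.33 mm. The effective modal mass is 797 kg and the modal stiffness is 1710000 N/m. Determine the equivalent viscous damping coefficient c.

12200 N·s/m

Logarithmic decrement δ = (1/n)·ln(x₀/x_n) = (1/1)·ln(9.53/3.33) = (1/1)·ln(2.862) = 1.051.
ζ = δ/√(4π² + δ²) = 1.051/√(39.48 + 1.11) = 1.051/6.371 = 0.1651.
c = ζ · 2√(km) = 0.1651 × 2√(1710000 × 797) = 0.1651 × 73830 = 12190 N·s/m.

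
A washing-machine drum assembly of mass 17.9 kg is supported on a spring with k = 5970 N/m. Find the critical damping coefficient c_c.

654 N·s/m

c_c = 2√(k·m) = 2√(5970 × 17.9) = 2 × 326.9 = 653.8 N·s/m.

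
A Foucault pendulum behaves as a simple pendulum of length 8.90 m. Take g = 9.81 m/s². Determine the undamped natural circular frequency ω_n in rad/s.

For a simple pendulum ω_n = √(g/L) = √(9.81/8.90) = √1.102 = 1.050 rad/s.

1.05 rad/s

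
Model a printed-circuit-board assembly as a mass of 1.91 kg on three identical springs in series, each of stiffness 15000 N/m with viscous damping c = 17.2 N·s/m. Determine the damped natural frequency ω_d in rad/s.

Series springs: 1/k_eq = 3/15000, so k_eq = 15000/3 = 5000 N/m.
ω_n = √(k_eq/m) = √(5000/1.91) = 51.16 rad/s.
Critical damping c_c = 2√(k_eq·m) = 2√(5000 × 1.91) = 195.4 N·s/m, so ζ = c/c_c = 17.2/195.4 = 0.08800.
ω_d = ω_n√(1 − ζ²) = 51.16 × √(1 − 0.00774) = 50.97 rad/s.

51.0 rad/s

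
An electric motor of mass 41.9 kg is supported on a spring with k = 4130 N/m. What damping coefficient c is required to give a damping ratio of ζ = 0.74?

c_c = 2√(k·m) = 2√(4130 × 41.9) = 832.0 N·s/m.
c = ζ·c_c = 0.74 × 832.0 = 615.7 N·s/m.

616 N·s/m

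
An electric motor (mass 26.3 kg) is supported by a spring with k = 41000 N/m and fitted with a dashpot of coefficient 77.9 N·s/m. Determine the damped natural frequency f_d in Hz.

6.28 Hz

ω_n = √(k/m) = √(41000/26.3) = 39.48 rad/s.
Critical damping c_c = 2√(k·m) = 2√(41000 × 26.3) = 2077 N·s/m, so ζ = c/c_c = 77.9/2077 = 0.03751.
ω_d = ω_n√(1 − ζ²) = 39.48 × √(1 − 0.00141) = 39.46 rad/s.
f_d = ω_d/(2π) = 6.280 Hz.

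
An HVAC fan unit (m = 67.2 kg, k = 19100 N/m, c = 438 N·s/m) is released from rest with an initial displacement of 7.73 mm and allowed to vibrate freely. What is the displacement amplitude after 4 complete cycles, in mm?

0.0547 mm

ζ = c/(2√(km)) = 438/(2√(19100 × 67.2)) = 438/2266 = 0.1933.
Logarithmic decrement δ = 2πζ/√(1 − ζ²) = 2π × 0.1933/√(1 − 0.0374) = 1.238.
After n cycles, x_n/x₀ = e^(−nδ), so x_4 = 7.73 × e^(−4 × 1.238) = 7.73 × 0.007072 = 0.05466 mm.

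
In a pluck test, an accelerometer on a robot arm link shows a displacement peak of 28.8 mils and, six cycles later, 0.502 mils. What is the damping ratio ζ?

0.107

Logarithmic decrement δ = (1/n)·ln(x₀/x_n) = (1/6)·ln(28.8/0.502) = (1/6)·ln(57.37) = 0.6749.
ζ = δ/√(4π² + δ²) = 0.6749/√(39.48 + 0.456) = 0.6749/6.319 = 0.1068.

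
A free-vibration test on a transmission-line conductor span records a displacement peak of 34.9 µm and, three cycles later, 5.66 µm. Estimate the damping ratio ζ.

Logarithmic decrement δ = (1/n)·ln(x₀/x_n) = (1/3)·ln(34.9/5.66) = (1/3)·ln(6.166) = 0.6064.
ζ = δ/√(4π² + δ²) = 0.6064/√(39.48 + 0.368) = 0.6064/6.312 = 0.09606.

0.0961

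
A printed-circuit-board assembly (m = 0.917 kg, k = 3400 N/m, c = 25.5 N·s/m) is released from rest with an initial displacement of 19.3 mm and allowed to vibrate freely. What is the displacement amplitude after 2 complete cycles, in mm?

ζ = c/(2√(km)) = 25.5/(2√(3400 × 0.917)) = 25.5/111.7 = 0.2283.
Logarithmic decrement δ = 2πζ/√(1 − ζ²) = 2π × 0.2283/√(1 − 0.0521) = 1.474.
After n cycles, x_n/x₀ = e^(−nδ), so x_2 = 19.3 × e^(−2 × 1.474) = 19.3 × 0.05248 = 1.013 mm.

1.01 mm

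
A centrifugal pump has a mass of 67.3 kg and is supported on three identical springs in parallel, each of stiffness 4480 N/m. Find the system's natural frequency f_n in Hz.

2.25 Hz

Parallel springs add: k_eq = 3 × 4480 = 13440 N/m.
ω_n = √(k_eq/m) = √(13440/67.3) = √199.7 = 14.13 rad/s.
f_n = ω_n/(2π) = 14.13/6.283 = 2.249 Hz.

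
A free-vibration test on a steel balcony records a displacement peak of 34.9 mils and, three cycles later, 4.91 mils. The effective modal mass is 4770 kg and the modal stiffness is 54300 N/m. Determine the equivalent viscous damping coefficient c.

Logarithmic decrement δ = (1/n)·ln(x₀/x_n) = (1/3)·ln(34.9/4.91) = (1/3)·ln(7.108) = 0.6537.
ζ = δ/√(4π² + δ²) = 0.6537/√(39.48 + 0.427) = 0.6537/6.317 = 0.1035.
c = ζ · 2√(km) = 0.1035 × 2√(54300 × 4770) = 0.1035 × 32190 = 3331 N·s/m.

3330 N·s/m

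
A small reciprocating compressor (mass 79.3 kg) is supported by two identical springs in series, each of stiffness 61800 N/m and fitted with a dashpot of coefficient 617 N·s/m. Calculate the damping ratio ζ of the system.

0.197

Series springs: 1/k_eq = 2/61800, so k_eq = 61800/2 = 30900 N/m.
ω_n = √(k_eq/m) = √(30900/79.3) = 19.74 rad/s.
Critical damping c_c = 2√(k_eq·m) = 2√(30900 × 79.3) = 3131 N·s/m, so ζ = c/c_c = 617/3131 = 0.1971.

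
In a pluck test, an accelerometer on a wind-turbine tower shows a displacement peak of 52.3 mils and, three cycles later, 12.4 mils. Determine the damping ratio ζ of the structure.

Logarithmic decrement δ = (1/n)·ln(x₀/x_n) = (1/3)·ln(52.3/12.4) = (1/3)·ln(4.218) = 0.4798.
ζ = δ/√(4π² + δ²) = 0.4798/√(39.48 + 0.230) = 0.4798/6.301 = 0.07614.

0.0761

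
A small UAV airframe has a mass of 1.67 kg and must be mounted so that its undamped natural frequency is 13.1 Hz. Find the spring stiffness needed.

11300 N/m

ω_n = 2πf_n = 2π × 13.1 = 82.31 rad/s.
k = m·ω_n² = 1.67 × 82.31² = 1.67 × 6775 = 11310 N/m.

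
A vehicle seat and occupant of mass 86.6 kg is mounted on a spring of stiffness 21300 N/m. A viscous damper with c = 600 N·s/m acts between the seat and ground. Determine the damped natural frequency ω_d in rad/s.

ω_n = √(k/m) = √(21300/86.6) = 15.68 rad/s.
Critical damping c_c = 2√(k·m) = 2√(21300 × 86.6) = 2716 N·s/m, so ζ = c/c_c = 600/2716 = 0.2209.
ω_d = ω_n√(1 − ζ²) = 15.68 × √(1 − 0.0488) = 15.30 rad/s.

15.3 rad/s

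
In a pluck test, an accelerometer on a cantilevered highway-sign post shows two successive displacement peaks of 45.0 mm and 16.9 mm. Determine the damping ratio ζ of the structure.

Logarithmic decrement δ = (1/n)·ln(x₀/x_n) = (1/1)·ln(45.0/16.9) = (1/1)·ln(2.663) = 0.9793.
ζ = δ/√(4π² + δ²) = 0.9793/√(39.48 + 0.959) = 0.9793/6.359 = 0.1540.

0.154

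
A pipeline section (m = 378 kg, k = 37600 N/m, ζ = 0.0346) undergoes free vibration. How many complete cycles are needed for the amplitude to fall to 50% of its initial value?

4 cycles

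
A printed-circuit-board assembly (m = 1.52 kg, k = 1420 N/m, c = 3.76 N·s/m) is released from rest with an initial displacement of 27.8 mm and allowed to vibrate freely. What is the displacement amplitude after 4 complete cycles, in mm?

10.0 mm

ζ = c/(2√(km)) = 3.76/(2√(1420 × 1.52)) = 3.76/92.92 = 0.04047.
Logarithmic decrement δ = 2πζ/√(1 − ζ²) = 2π × 0.04047/√(1 − 0.00164) = 0.2545.
After n cycles, x_n/x₀ = e^(−nδ), so x_4 = 27.8 × e^(−4 × 0.2545) = 27.8 × 0.3614 = 10.05 mm.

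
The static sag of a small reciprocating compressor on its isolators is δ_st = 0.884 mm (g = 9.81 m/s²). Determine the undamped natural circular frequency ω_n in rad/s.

105 rad/s

ω_n = √(g/δ_st) = √(9.81/0.000884) = √11100 = 105.3 rad/s.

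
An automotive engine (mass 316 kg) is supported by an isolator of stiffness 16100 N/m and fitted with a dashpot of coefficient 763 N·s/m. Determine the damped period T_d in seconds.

ω_n = √(k/m) = √(16100/316) = 7.138 rad/s.
Critical damping c_c = 2√(k·m) = 2√(16100 × 316) = 4511 N·s/m, so ζ = c/c_c = 763/4511 = 0.1691.
ω_d = ω_n√(1 − ζ²) = 7.138 × √(1 − 0.0286) = 7.035 rad/s.
T_d = 2π/ω_d = 0.8931 s.

0.893 s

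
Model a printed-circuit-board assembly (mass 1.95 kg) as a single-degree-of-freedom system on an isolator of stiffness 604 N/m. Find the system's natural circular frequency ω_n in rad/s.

ω_n = √(k/m) = √(604.0/1.95) = √309.7 = 17.60 rad/s.

17.6 rad/s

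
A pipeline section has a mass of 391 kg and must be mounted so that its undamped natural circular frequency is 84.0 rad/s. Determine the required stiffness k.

2760000 N/m

k = m·ω_n² = 391 × 84.00² = 391 × 7056 = 2759000 N/m.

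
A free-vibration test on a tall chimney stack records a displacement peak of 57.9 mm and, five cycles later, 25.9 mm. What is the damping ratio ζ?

0.0256

Logarithmic decrement δ = (1/n)·ln(x₀/x_n) = (1/5)·ln(57.9/25.9) = (1/5)·ln(2.236) = 0.1609.
ζ = δ/√(4π² + δ²) = 0.1609/√(39.48 + 0.0259) = 0.1609/6.285 = 0.02560.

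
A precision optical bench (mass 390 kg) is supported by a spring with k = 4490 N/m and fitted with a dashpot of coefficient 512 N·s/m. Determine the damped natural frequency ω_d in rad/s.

ω_n = √(k/m) = √(4490/390) = 3.393 rad/s.
Critical damping c_c = 2√(k·m) = 2√(4490 × 390) = 2647 N·s/m, so ζ = c/c_c = 512/2647 = 0.1935.
ω_d = ω_n√(1 − ζ²) = 3.393 × √(1 − 0.0374) = 3.329 rad/s.

3.33 rad/s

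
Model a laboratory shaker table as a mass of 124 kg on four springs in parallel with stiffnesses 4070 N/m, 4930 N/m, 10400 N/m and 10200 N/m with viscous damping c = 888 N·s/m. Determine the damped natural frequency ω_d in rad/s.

15.0 rad/s

Parallel springs add: k_eq = 4070 + 4930 + 10400 + 10200 = 29600 N/m.
ω_n = √(k_eq/m) = √(29600/124) = 15.45 rad/s.
Critical damping c_c = 2√(k_eq·m) = 2√(29600 × 124) = 3832 N·s/m, so ζ = c/c_c = 888/3832 = 0.2318.
ω_d = ω_n√(1 − ζ²) = 15.45 × √(1 − 0.0537) = 15.03 rad/s.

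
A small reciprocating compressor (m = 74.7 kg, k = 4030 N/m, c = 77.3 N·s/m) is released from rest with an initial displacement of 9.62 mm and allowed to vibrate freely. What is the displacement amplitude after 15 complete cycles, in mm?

0.0124 mm

ζ = c/(2√(km)) = 77.3/(2√(4030 × 74.7)) = 77.3/1097 = 0.07044.
Logarithmic decrement δ = 2πζ/√(1 − ζ²) = 2π × 0.07044/√(1 − 0.00496) = 0.4437.
After n cycles, x_n/x₀ = e^(−nδ), so x_15 = 9.62 × e^(−15 × 0.4437) = 9.62 × 0.001287 = 0.01238 mm.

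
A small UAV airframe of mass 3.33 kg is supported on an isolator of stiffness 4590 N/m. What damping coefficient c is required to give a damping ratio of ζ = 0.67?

166 N·s/m

c_c = 2√(k·m) = 2√(4590 × 3.33) = 247.3 N·s/m.
c = ζ·c_c = 0.67 × 247.3 = 165.7 N·s/m.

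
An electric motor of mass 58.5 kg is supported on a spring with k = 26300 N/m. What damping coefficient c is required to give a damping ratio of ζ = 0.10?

248 N·s/m

c_c = 2√(k·m) = 2√(26300 × 58.5) = 2481 N·s/m.
c = ζ·c_c = 0.10 × 2481 = 248.1 N·s/m.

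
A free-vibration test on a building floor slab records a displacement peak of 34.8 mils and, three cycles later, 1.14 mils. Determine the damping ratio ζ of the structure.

Logarithmic decrement δ = (1/n)·ln(x₀/x_n) = (1/3)·ln(34.8/1.14) = (1/3)·ln(30.53) = 1.140.
ζ = δ/√(4π² + δ²) = 1.140/√(39.48 + 1.30) = 1.140/6.386 = 0.1785.

0.178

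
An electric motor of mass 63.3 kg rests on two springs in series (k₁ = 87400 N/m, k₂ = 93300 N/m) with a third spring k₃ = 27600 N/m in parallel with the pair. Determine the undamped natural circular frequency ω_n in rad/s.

33.9 rad/s

Series pair: k_s = k₁k₂/(k₁+k₂) = (87400)(93300)/(87400 + 93300) = 45130 N/m. In parallel with k₃: k_eq = 45130 + 27600 = 72730 N/m.
ω_n = √(k_eq/m) = √(72730/63.3) = √1149 = 33.90 rad/s.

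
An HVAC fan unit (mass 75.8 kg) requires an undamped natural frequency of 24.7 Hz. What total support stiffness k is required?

ω_n = 2πf_n = 2π × 24.7 = 155.2 rad/s.
k = m·ω_n² = 75.8 × 155.2² = 75.8 × 24090 = 1826000 N/m.

1830000 N/m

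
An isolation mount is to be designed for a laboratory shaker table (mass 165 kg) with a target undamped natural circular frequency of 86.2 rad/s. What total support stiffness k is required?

k = m·ω_n² = 165 × 86.20² = 165 × 7430 = 1226000 N/m.

1230000 N/m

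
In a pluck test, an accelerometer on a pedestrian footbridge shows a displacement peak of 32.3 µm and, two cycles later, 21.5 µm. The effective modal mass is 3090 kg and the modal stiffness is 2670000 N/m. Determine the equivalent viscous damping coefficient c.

5880 N·s/m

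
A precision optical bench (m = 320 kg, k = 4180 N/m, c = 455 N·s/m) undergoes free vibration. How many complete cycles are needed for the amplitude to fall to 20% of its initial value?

ζ = c/(2√(km)) = 455/(2√(4180 × 320)) = 455/2313 = 0.1967.
Logarithmic decrement δ = 2πζ/√(1 − ζ²) = 2π × 0.1967/√(1 − 0.0387) = 1.261.
x_n/x₀ = e^(−nδ) ≤ 0.2; take ln: n ≥ ln(1/0.2)/δ = 1.609/1.261 = 1.277.
So 2 complete cycles are required.

2 cycles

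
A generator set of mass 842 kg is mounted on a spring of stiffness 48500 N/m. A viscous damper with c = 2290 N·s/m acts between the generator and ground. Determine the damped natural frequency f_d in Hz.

1.19 Hz

ω_n = √(k/m) = √(48500/842) = 7.590 rad/s.
Critical damping c_c = 2√(k·m) = 2√(48500 × 842) = 12780 N·s/m, so ζ = c/c_c = 2290/12780 = 0.1792.
ω_d = ω_n√(1 − ζ²) = 7.590 × √(1 − 0.0321) = 7.467 rad/s.
f_d = ω_d/(2π) = 1.188 Hz.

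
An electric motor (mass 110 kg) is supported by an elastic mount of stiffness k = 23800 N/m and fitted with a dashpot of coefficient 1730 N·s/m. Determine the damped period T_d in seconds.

0.505 s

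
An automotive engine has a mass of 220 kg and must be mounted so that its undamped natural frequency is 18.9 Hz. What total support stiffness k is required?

3100000 N/m

ω_n = 2πf_n = 2π × 18.9 = 118.8 rad/s.
k = m·ω_n² = 220 × 118.8² = 220 × 14100 = 3102000 N/m.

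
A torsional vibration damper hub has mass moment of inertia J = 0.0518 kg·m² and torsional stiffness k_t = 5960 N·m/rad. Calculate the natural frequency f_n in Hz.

54.0 Hz

ω_n = √(k_t/J) = √(5960/0.0518) = √115100 = 339.2 rad/s.
f_n = ω_n/(2π) = 339.2/6.283 = 53.99 Hz.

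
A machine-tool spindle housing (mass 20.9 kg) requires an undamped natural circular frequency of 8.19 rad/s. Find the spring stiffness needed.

1400 N/m

k = m·ω_n² = 20.9 × 8.190² = 20.9 × 67.08 = 1402 N/m.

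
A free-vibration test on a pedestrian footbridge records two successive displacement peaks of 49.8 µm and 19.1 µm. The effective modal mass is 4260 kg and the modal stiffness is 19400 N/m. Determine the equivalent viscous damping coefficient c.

Logarithmic decrement δ = (1/n)·ln(x₀/x_n) = (1/1)·ln(49.8/19.1) = (1/1)·ln(2.607) = 0.9583.
ζ = δ/√(4π² + δ²) = 0.9583/√(39.48 + 0.918) = 0.9583/6.356 = 0.1508.
c = ζ · 2√(km) = 0.1508 × 2√(19400 × 4260) = 0.1508 × 18180 = 2741 N·s/m.

2740 N·s/m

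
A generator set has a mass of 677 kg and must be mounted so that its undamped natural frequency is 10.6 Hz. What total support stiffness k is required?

ω_n = 2πf_n = 2π × 10.6 = 66.60 rad/s.
k = m·ω_n² = 677 × 66.60² = 677 × 4436 = 3003000 N/m.

3000000 N/m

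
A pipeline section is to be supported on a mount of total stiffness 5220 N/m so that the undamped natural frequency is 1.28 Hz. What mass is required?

ω_n = 2πf_n = 2π × 1.28 = 8.042 rad/s.
m = k/ω_n² = 5220/8.042² = 5220/64.68 = 80.70 kg.

80.7 kg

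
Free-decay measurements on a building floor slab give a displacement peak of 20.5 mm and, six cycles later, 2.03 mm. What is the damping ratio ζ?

Logarithmic decrement δ = (1/n)·ln(x₀/x_n) = (1/6)·ln(20.5/2.03) = (1/6)·ln(10.10) = 0.3854.
ζ = δ/√(4π² + δ²) = 0.3854/√(39.48 + 0.149) = 0.3854/6.295 = 0.06122.

0.0612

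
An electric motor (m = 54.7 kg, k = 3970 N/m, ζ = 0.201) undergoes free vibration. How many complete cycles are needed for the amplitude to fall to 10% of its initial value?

2 cycles

Logarithmic decrement δ = 2πζ/√(1 − ζ²) = 2π × 0.2010/√(1 − 0.0404) = 1.289.
x_n/x₀ = e^(−nδ) ≤ 0.1; take ln: n ≥ ln(1/0.1)/δ = 2.303/1.289 = 1.786.
So 2 complete cycles are required.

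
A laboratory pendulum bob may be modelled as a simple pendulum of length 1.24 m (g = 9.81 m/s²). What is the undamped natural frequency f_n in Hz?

0.448 Hz

For a simple pendulum ω_n = √(g/L) = √(9.81/1.24) = √7.911 = 2.813 rad/s.
f_n = ω_n/(2π) = 2.813/6.283 = 0.4477 Hz.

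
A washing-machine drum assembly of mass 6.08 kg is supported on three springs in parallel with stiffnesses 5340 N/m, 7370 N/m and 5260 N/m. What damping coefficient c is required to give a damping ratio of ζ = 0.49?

324 N·s/m

Parallel springs add: k_eq = 5340 + 7370 + 5260 = 17970 N/m.
c_c = 2√(k_eq·m) = 2√(17970 × 6.08) = 661.1 N·s/m.
c = ζ·c_c = 0.49 × 661.1 = 323.9 N·s/m.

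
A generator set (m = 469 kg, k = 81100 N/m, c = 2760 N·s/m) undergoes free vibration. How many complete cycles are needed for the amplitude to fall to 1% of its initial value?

4 cycles

ζ = c/(2√(km)) = 2760/(2√(81100 × 469)) = 2760/12330 = 0.2238.
Logarithmic decrement δ = 2πζ/√(1 − ζ²) = 2π × 0.2238/√(1 − 0.0501) = 1.443.
x_n/x₀ = e^(−nδ) ≤ 0.01; take ln: n ≥ ln(1/0.01)/δ = 4.605/1.443 = 3.192.
So 4 complete cycles are required.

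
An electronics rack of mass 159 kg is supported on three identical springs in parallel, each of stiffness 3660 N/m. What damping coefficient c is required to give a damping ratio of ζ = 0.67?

1770 N·s/m

Parallel springs add: k_eq = 3 × 3660 = 10980 N/m.
c_c = 2√(k_eq·m) = 2√(10980 × 159) = 2643 N·s/m.
c = ζ·c_c = 0.67 × 2643 = 1771 N·s/m.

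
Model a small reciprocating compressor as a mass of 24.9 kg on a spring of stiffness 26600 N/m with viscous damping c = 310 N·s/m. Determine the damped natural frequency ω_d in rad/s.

32.1 rad/s

ω_n = √(k/m) = √(26600/24.9) = 32.68 rad/s.
Critical damping c_c = 2√(k·m) = 2√(26600 × 24.9) = 1628 N·s/m, so ζ = c/c_c = 310/1628 = 0.1905.
ω_d = ω_n√(1 − ζ²) = 32.68 × √(1 − 0.0363) = 32.09 rad/s.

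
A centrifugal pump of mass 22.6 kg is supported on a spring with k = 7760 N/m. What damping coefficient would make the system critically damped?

c_c = 2√(k·m) = 2√(7760 × 22.6) = 2 × 418.8 = 837.6 N·s/m.

838 N·s/m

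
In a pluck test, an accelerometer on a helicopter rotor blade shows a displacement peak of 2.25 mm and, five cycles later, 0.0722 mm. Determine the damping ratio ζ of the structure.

Logarithmic decrement δ = (1/n)·ln(x₀/x_n) = (1/5)·ln(2.25/0.0722) = (1/5)·ln(31.16) = 0.6878.
ζ = δ/√(4π² + δ²) = 0.6878/√(39.48 + 0.473) = 0.6878/6.321 = 0.1088.

0.109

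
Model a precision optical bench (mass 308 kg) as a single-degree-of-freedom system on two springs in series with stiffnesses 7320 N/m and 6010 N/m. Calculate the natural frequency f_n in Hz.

Series springs: 1/k_eq = 1/7320 + 1/6010 = 0.0003030, so k_eq = 3300 N/m.
ω_n = √(k_eq/m) = √(3300/308) = √10.72 = 3.273 rad/s.
f_n = ω_n/(2π) = 3.273/6.283 = 0.5210 Hz.

0.521 Hz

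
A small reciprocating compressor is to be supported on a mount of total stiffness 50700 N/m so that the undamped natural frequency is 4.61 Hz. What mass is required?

60.4 kg

ω_n = 2πf_n = 2π × 4.61 = 28.97 rad/s.
m = k/ω_n² = 50700/28.97² = 50700/839.0 = 60.43 kg.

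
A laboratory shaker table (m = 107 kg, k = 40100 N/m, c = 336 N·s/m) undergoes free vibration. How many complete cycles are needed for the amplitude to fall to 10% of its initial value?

5 cycles

ζ = c/(2√(km)) = 336/(2√(40100 × 107)) = 336/4143 = 0.08110.
Logarithmic decrement δ = 2πζ/√(1 − ζ²) = 2π × 0.08110/√(1 − 0.00658) = 0.5113.
x_n/x₀ = e^(−nδ) ≤ 0.1; take ln: n ≥ ln(1/0.1)/δ = 2.303/0.5113 = 4.504.
So 5 complete cycles are required.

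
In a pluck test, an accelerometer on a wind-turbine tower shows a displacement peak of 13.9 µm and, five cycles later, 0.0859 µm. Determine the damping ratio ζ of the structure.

Logarithmic decrement δ = (1/n)·ln(x₀/x_n) = (1/5)·ln(13.9/0.0859) = (1/5)·ln(161.8) = 1.017.
ζ = δ/√(4π² + δ²) = 1.017/√(39.48 + 1.03) = 1.017/6.365 = 0.1598.

0.160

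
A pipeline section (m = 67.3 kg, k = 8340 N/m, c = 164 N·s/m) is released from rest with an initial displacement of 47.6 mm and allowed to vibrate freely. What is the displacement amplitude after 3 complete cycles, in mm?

5.97 mm

ζ = c/(2√(km)) = 164/(2√(8340 × 67.3)) = 164/1498 = 0.1095.
Logarithmic decrement δ = 2πζ/√(1 − ζ²) = 2π × 0.1095/√(1 − 0.0120) = 0.6919.
After n cycles, x_n/x₀ = e^(−nδ), so x_3 = 47.6 × e^(−3 × 0.6919) = 47.6 × 0.1255 = 5.973 mm.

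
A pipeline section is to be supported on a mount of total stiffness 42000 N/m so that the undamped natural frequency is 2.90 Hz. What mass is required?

ω_n = 2πf_n = 2π × 2.90 = 18.22 rad/s.
m = k/ω_n² = 42000/18.22² = 42000/332.0 = 126.5 kg.

127 kg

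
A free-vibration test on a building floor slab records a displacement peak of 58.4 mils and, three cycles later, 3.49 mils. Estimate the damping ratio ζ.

Logarithmic decrement δ = (1/n)·ln(x₀/x_n) = (1/3)·ln(58.4/3.49) = (1/3)·ln(16.73) = 0.9391.
ζ = δ/√(4π² + δ²) = 0.9391/√(39.48 + 0.882) = 0.9391/6.353 = 0.1478.

0.148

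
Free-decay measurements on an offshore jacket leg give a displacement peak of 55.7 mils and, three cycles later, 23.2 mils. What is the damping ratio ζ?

Logarithmic decrement δ = (1/n)·ln(x₀/x_n) = (1/3)·ln(55.7/23.2) = (1/3)·ln(2.401) = 0.2919.
ζ = δ/√(4π² + δ²) = 0.2919/√(39.48 + 0.0852) = 0.2919/6.290 = 0.04641.

0.0464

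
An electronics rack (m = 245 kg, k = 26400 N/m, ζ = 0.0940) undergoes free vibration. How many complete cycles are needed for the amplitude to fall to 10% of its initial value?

4 cycles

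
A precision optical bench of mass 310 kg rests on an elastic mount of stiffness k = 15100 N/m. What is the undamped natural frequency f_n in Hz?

1.11 Hz

ω_n = √(k/m) = √(15100/310) = √48.71 = 6.979 rad/s.
f_n = ω_n/(2π) = 6.979/6.283 = 1.111 Hz.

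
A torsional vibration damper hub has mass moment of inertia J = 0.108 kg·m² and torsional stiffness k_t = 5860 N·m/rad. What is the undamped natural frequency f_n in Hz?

37.1 Hz

ω_n = √(k_t/J) = √(5860/0.108) = √54260 = 232.9 rad/s.
f_n = ω_n/(2π) = 232.9/6.283 = 37.07 Hz.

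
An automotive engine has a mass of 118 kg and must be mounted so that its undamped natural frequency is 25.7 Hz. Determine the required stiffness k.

ω_n = 2πf_n = 2π × 25.7 = 161.5 rad/s.
k = m·ω_n² = 118 × 161.5² = 118 × 26080 = 3077000 N/m.

3080000 N/m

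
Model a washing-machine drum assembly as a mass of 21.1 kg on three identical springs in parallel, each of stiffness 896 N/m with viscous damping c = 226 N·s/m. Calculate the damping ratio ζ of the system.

0.474

Parallel springs add: k_eq = 3 × 896 = 2688 N/m.
ω_n = √(k_eq/m) = √(2688/21.1) = 11.29 rad/s.
Critical damping c_c = 2√(k_eq·m) = 2√(2688 × 21.1) = 476.3 N·s/m, so ζ = c/c_c = 226/476.3 = 0.4745.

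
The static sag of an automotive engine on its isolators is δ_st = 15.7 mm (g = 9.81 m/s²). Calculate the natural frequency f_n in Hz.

ω_n = √(g/δ_st) = √(9.81/0.0157) = √624.8 = 25.00 rad/s.
f_n = ω_n/(2π) = 25.00/6.283 = 3.978 Hz.

3.98 Hz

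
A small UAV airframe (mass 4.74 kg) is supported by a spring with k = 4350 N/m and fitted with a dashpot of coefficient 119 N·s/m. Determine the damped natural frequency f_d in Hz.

4.39 Hz

ω_n = √(k/m) = √(4350/4.74) = 30.29 rad/s.
Critical damping c_c = 2√(k·m) = 2√(4350 × 4.74) = 287.2 N·s/m, so ζ = c/c_c = 119/287.2 = 0.4144.
ω_d = ω_n√(1 − ζ²) = 30.29 × √(1 − 0.172) = 27.57 rad/s.
f_d = ω_d/(2π) = 4.388 Hz.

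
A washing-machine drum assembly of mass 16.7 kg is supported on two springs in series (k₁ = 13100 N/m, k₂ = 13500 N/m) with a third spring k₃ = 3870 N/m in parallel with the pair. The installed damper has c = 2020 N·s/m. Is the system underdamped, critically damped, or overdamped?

Series pair: k_s = k₁k₂/(k₁+k₂) = (13100)(13500)/(13100 + 13500) = 6648 N/m. In parallel with k₃: k_eq = 6648 + 3870 = 10520 N/m.
c_c = 2√(k_eq·m) = 838.2 N·s/m; ζ = c/c_c = 2020/838.2 = 2.41.
Since ζ > 1 the system is overdamped.

overdamped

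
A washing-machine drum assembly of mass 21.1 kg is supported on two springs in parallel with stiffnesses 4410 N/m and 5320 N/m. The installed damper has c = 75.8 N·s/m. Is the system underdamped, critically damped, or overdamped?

underdamped

Parallel springs add: k_eq = 4410 + 5320 = 9730 N/m.
c_c = 2√(k_eq·m) = 906.2 N·s/m; ζ = c/c_c = 75.8/906.2 = 0.0836.
Since ζ < 1 the system is underdamped.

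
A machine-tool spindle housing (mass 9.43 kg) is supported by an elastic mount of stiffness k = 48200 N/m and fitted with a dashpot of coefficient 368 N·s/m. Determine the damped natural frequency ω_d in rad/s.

ω_n = √(k/m) = √(48200/9.43) = 71.49 rad/s.
Critical damping c_c = 2√(k·m) = 2√(48200 × 9.43) = 1348 N·s/m, so ζ = c/c_c = 368/1348 = 0.2729.
ω_d = ω_n√(1 − ζ²) = 71.49 × √(1 − 0.0745) = 68.78 rad/s.

68.8 rad/s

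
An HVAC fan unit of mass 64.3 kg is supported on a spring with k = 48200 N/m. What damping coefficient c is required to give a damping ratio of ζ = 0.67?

2360 N·s/m

c_c = 2√(k·m) = 2√(48200 × 64.3) = 3521 N·s/m.
c = ζ·c_c = 0.67 × 3521 = 2359 N·s/m.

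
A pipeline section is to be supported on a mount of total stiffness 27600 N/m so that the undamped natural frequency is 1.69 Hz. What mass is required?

ω_n = 2πf_n = 2π × 1.69 = 10.62 rad/s.
m = k/ω_n² = 27600/10.62² = 27600/112.8 = 244.8 kg.

245 kg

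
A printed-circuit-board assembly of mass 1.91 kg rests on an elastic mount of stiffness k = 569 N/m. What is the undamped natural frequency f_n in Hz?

2.75 Hz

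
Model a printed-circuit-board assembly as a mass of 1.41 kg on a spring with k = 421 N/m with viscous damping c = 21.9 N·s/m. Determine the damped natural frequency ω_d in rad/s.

15.4 rad/s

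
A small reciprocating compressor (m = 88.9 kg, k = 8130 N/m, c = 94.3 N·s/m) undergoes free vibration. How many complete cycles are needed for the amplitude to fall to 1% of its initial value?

ζ = c/(2√(km)) = 94.3/(2√(8130 × 88.9)) = 94.3/1700 = 0.05546.
Logarithmic decrement δ = 2πζ/√(1 − ζ²) = 2π × 0.05546/√(1 − 0.00308) = 0.3490.
x_n/x₀ = e^(−nδ) ≤ 0.01; take ln: n ≥ ln(1/0.01)/δ = 4.605/0.3490 = 13.20.
So 14 complete cycles are required.

14 cycles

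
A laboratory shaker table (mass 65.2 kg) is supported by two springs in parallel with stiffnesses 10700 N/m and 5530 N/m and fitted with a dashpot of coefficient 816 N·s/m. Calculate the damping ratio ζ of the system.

Parallel springs add: k_eq = 10700 + 5530 = 16230 N/m.
ω_n = √(k_eq/m) = √(16230/65.2) = 15.78 rad/s.
Critical damping c_c = 2√(k_eq·m) = 2√(16230 × 65.2) = 2057 N·s/m, so ζ = c/c_c = 816/2057 = 0.3966.

0.397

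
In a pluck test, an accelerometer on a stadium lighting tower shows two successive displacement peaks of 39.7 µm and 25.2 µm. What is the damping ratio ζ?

Logarithmic decrement δ = (1/n)·ln(x₀/x_n) = (1/1)·ln(39.7/25.2) = (1/1)·ln(1.575) = 0.4545.
ζ = δ/√(4π² + δ²) = 0.4545/√(39.48 + 0.207) = 0.4545/6.300 = 0.07215.

0.0721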